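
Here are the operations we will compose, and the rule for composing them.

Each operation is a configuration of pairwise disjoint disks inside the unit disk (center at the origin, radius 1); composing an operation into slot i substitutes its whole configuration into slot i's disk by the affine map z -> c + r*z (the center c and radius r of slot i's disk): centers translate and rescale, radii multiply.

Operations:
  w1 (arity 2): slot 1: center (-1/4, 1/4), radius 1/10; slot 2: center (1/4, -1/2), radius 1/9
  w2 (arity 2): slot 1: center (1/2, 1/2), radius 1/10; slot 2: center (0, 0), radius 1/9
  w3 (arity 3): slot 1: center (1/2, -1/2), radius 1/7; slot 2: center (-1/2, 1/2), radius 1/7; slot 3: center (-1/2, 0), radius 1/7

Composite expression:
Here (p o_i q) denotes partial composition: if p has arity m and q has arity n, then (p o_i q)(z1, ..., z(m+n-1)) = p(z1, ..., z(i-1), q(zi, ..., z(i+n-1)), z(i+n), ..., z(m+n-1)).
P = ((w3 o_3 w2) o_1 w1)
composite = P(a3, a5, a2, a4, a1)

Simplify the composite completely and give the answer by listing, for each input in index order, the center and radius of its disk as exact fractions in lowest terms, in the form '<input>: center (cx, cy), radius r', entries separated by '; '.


a1: center (-1/2, 0), radius 1/63; a2: center (-1/2, 1/2), radius 1/7; a3: center (13/28, -13/28), radius 1/70; a4: center (-3/7, 1/14), radius 1/70; a5: center (15/28, -4/7), radius 1/63

Nesting under w3 composes maps z -> c + r*z down each a-path.
a3: after 2 affine steps, its disk has center (13/28, -13/28), radius 1/70
a5: after 2 affine steps, its disk has center (15/28, -4/7), radius 1/63
a2: after 1 affine step, its disk has center (-1/2, 1/2), radius 1/7
a4: after 2 affine steps, its disk has center (-3/7, 1/14), radius 1/70
a1: after 2 affine steps, its disk has center (-1/2, 0), radius 1/63


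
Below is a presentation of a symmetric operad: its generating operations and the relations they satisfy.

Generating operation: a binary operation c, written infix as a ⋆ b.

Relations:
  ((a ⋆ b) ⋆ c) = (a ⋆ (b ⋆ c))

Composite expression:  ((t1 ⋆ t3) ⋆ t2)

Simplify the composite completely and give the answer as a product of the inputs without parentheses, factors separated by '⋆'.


t1 ⋆ t3 ⋆ t2

Associativity of c dissolves the nesting; only the t-input order survives.
(t1 ⋆ t3) collapses to t1 ⋆ t3
((t1 ⋆ t3) ⋆ t2) collapses to t1 ⋆ t3 ⋆ t2


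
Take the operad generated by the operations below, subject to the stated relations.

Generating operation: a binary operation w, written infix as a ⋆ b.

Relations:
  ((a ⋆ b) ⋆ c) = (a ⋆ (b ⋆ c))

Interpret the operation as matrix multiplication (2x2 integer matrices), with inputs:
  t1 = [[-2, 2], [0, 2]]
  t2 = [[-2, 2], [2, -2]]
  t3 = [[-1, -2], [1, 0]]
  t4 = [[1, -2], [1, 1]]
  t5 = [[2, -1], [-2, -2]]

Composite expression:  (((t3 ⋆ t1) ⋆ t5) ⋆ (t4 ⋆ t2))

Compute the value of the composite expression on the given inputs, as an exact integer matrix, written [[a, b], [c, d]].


[[-96, 96], [48, -48]]

(t3 ⋆ t1) = [[2, -6], [-2, 2]]
((t3 ⋆ t1) ⋆ t5) = [[16, 10], [-8, -2]]
(t4 ⋆ t2) = [[-6, 6], [0, 0]]
(((t3 ⋆ t1) ⋆ t5) ⋆ (t4 ⋆ t2)) = [[-96, 96], [48, -48]]


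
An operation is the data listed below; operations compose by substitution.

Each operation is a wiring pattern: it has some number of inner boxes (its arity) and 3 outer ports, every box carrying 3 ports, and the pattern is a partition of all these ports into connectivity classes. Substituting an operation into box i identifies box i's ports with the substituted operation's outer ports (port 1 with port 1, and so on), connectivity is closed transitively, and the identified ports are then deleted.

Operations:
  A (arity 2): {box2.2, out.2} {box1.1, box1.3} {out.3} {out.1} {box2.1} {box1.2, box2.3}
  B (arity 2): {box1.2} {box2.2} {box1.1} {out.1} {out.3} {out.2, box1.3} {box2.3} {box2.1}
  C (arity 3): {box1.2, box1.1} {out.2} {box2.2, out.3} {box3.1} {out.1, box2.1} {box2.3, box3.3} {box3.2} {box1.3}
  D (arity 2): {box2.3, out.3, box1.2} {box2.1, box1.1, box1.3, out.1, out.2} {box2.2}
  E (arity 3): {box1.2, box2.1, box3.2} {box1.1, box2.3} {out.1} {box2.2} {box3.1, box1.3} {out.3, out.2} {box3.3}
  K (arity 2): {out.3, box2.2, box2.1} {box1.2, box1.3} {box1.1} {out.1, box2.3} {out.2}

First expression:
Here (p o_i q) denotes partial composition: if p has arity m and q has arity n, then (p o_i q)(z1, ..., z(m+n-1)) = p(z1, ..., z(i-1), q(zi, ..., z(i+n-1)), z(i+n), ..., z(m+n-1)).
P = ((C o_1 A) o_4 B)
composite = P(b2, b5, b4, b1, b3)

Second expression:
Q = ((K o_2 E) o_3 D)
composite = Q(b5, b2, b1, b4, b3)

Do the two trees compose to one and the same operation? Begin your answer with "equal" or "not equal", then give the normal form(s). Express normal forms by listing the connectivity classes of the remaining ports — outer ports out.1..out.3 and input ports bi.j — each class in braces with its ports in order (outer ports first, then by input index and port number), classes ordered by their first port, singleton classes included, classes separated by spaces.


not equal — first {out.1, b4.1} {out.2} {out.3, b4.2} {b1.1} {b1.2} {b1.3} {b2.1, b2.3} {b2.2, b5.3} {b3.1} {b3.2} {b3.3} {b4.3} {b5.1} {b5.2}, second {out.1, out.3} {out.2} {b1.1, b1.3, b2.2, b3.2, b4.1} {b1.2, b2.1, b4.3} {b2.3, b3.1} {b3.3} {b4.2} {b5.1} {b5.2, b5.3}

The first expression reduces to {out.1, b4.1} {out.2} {out.3, b4.2} {b1.1} {b1.2} {b1.3} {b2.1, b2.3} {b2.2, b5.3} {b3.1} {b3.2} {b3.3} {b4.3} {b5.1} {b5.2}
The second expression reduces to {out.1, out.3} {out.2} {b1.1, b1.3, b2.2, b3.2, b4.1} {b1.2, b2.1, b4.3} {b2.3, b3.1} {b3.3} {b4.2} {b5.1} {b5.2, b5.3}
Distinct normal forms: not equal.


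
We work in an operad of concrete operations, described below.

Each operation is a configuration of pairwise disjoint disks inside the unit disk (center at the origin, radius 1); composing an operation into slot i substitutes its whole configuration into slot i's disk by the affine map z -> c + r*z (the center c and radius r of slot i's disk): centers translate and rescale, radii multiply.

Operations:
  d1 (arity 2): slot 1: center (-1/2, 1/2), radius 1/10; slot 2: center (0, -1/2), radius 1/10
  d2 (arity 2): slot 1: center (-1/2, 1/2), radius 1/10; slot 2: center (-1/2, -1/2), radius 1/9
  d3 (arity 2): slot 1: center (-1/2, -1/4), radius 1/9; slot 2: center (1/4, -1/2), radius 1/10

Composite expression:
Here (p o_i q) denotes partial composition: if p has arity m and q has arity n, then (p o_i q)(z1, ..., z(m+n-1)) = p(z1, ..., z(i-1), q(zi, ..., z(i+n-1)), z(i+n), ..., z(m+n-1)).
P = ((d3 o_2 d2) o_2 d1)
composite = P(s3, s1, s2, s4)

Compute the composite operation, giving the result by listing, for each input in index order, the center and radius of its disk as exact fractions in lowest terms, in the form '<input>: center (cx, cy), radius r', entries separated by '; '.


Below d3, radii multiply path by path; the s-disk centers shift.
s3: after 1 affine step, its disk has center (-1/2, -1/4), radius 1/9
s1: after 3 affine steps, its disk has center (39/200, -89/200), radius 1/1000
s2: after 3 affine steps, its disk has center (1/5, -91/200), radius 1/1000
s4: after 2 affine steps, its disk has center (1/5, -11/20), radius 1/90

s1: center (39/200, -89/200), radius 1/1000; s2: center (1/5, -91/200), radius 1/1000; s3: center (-1/2, -1/4), radius 1/9; s4: center (1/5, -11/20), radius 1/90


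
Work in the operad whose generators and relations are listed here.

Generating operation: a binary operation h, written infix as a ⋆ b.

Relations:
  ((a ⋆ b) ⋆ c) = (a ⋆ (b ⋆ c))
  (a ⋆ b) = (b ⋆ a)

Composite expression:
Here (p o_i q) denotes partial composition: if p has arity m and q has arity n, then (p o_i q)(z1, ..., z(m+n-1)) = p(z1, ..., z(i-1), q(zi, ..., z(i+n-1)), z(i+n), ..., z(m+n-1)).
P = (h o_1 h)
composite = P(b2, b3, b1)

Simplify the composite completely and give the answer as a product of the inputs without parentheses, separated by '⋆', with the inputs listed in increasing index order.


b1 ⋆ b2 ⋆ b3

Reordering under h is free, so list the b-inputs canonically.
(b2 ⋆ b3) spells out as b2 ⋆ b3
((b2 ⋆ b3) ⋆ b1) spells out as b2 ⋆ b3 ⋆ b1
putting the inputs in ascending order: b1 ⋆ b2 ⋆ b3


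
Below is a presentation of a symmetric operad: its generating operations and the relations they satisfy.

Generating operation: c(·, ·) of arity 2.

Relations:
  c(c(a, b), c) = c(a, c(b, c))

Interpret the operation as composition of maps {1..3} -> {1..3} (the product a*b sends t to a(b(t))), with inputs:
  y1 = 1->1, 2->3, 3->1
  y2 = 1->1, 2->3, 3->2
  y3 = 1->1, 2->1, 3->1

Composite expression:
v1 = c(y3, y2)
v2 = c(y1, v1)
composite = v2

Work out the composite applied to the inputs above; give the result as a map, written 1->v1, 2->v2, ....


c(y3, y2) = 1->1, 2->1, 3->1
c(y1, c(y3, y2)) = 1->1, 2->1, 3->1

1->1, 2->1, 3->1


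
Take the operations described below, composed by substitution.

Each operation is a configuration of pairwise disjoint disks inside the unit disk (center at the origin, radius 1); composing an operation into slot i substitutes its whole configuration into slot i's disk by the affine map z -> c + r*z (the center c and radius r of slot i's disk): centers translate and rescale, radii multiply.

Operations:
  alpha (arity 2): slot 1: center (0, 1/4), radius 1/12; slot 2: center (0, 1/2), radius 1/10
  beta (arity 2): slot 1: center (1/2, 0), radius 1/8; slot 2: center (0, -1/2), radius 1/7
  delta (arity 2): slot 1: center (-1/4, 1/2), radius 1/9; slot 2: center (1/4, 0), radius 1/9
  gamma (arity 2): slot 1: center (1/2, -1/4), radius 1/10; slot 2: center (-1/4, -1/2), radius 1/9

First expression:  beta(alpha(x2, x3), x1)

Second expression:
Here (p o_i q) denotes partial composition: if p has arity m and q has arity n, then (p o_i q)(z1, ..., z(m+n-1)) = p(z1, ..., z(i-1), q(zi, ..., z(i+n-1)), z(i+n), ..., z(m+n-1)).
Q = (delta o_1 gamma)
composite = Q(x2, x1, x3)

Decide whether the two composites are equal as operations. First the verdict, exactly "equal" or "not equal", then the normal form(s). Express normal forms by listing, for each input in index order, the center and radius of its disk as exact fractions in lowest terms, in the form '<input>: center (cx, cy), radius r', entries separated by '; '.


not equal; the first gives x1: center (0, -1/2), radius 1/7; x2: center (1/2, 1/32), radius 1/96; x3: center (1/2, 1/16), radius 1/80 and the second x1: center (-5/18, 4/9), radius 1/81; x2: center (-7/36, 17/36), radius 1/90; x3: center (1/4, 0), radius 1/9

In normal form, the first expression is x1: center (0, -1/2), radius 1/7; x2: center (1/2, 1/32), radius 1/96; x3: center (1/2, 1/16), radius 1/80
In normal form, the second expression is x1: center (-5/18, 4/9), radius 1/81; x2: center (-7/36, 17/36), radius 1/90; x3: center (1/4, 0), radius 1/9
The forms do not match — not equal.


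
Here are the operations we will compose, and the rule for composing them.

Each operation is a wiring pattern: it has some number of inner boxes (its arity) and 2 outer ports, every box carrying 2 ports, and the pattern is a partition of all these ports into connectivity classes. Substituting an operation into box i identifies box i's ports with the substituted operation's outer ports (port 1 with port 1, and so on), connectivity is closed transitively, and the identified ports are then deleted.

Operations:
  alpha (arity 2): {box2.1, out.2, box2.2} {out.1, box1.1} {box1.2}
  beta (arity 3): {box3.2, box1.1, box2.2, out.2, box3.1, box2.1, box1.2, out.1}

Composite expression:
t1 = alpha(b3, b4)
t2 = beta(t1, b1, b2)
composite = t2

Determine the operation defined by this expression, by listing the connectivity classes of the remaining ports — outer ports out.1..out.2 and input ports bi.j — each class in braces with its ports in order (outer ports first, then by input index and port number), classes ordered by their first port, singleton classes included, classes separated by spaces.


Treat the ports identified at beta as solder joints: merge, then drop.
through alpha, on inputs (b3, b4): {out.1, b3.1} {out.2, b4.1, b4.2} {b3.2} (out.j = stage outer ports)
through beta, on inputs (b3, b4, b1, b2): {out.1, out.2, b1.1, b1.2, b2.1, b2.2, b3.1, b4.1, b4.2} {b3.2} (out.j = stage outer ports)

{out.1, out.2, b1.1, b1.2, b2.1, b2.2, b3.1, b4.1, b4.2} {b3.2}


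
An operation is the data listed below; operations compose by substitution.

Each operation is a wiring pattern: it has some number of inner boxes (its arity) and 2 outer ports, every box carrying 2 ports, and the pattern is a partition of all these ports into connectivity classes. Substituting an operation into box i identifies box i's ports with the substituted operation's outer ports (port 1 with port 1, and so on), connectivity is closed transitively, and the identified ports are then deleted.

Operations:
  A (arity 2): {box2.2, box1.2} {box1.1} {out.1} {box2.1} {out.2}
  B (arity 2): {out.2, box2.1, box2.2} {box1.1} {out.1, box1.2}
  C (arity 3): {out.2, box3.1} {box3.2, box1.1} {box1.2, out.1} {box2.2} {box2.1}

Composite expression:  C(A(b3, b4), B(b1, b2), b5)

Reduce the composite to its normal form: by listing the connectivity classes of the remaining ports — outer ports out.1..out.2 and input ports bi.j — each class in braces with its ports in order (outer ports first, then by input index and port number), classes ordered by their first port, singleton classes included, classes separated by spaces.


{out.1} {out.2, b5.1} {b1.1} {b1.2} {b2.1, b2.2} {b3.1} {b3.2, b4.2} {b4.1} {b5.2}

Substituting into C glues patterns; closure does the rest.
the subtree at A composes to {out.1} {out.2} {b3.1} {b3.2, b4.2} {b4.1} on (b3, b4); out.j = own outer ports
the subtree at B composes to {out.1, b1.2} {out.2, b2.1, b2.2} {b1.1} on (b1, b2); out.j = own outer ports
the subtree at C composes to {out.1} {out.2, b5.1} {b1.1} {b1.2} {b2.1, b2.2} {b3.1} {b3.2, b4.2} {b4.1} {b5.2} on (b3, b4, b1, b2, b5); out.j = own outer ports


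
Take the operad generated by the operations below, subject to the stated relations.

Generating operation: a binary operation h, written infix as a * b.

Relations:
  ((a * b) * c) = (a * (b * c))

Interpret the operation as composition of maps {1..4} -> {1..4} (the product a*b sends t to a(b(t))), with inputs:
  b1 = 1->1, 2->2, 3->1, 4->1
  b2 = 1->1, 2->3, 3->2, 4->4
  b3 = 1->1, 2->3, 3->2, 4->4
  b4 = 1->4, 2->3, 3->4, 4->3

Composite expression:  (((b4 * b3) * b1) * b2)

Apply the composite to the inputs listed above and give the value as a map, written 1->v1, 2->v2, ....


1->4, 2->4, 3->4, 4->4


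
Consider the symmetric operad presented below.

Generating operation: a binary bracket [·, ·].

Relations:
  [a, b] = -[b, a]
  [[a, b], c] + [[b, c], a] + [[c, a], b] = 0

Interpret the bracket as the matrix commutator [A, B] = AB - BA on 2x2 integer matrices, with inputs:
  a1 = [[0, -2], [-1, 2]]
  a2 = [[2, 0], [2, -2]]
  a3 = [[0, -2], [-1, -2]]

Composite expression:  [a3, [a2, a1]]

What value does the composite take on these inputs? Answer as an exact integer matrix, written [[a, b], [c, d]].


[[-8, 0], [-8, 8]]

[a2, a1] = [[4, -8], [0, -4]]
[a3, [a2, a1]] = [[-8, 0], [-8, 8]]


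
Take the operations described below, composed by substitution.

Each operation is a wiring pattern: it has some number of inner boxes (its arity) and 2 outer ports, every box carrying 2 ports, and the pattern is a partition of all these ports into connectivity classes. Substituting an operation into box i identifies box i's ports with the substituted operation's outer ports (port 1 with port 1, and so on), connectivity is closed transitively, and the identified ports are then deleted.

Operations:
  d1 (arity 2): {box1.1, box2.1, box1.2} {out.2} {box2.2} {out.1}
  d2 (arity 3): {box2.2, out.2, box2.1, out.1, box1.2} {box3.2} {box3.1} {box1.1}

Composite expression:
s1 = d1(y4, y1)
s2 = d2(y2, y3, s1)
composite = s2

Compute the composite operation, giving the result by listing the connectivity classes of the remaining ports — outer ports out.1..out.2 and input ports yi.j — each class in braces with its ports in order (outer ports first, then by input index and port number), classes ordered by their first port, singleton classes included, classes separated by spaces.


{out.1, out.2, y2.2, y3.1, y3.2} {y1.1, y4.1, y4.2} {y1.2} {y2.1}

Treat the ports identified at d2 as solder joints: merge, then drop.
stage d1: inputs (y4, y1), connectivity {out.1} {out.2} {y1.1, y4.1, y4.2} {y1.2}, out.j its boundary
stage d2: inputs (y2, y3, y4, y1), connectivity {out.1, out.2, y2.2, y3.1, y3.2} {y1.1, y4.1, y4.2} {y1.2} {y2.1}, out.j its boundary


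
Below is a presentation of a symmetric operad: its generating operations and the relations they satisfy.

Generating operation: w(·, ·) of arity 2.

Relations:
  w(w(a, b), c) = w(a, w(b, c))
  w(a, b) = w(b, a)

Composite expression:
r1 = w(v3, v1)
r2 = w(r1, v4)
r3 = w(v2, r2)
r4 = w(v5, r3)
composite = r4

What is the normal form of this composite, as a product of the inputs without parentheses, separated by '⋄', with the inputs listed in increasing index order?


v1 ⋄ v2 ⋄ v3 ⋄ v4 ⋄ v5

Key point: w commutes, so take the v-inputs in any fixed order.
w(v3, v1) linearizes to v3 ⋄ v1
w(w(v3, v1), v4) linearizes to v3 ⋄ v1 ⋄ v4
w(v2, w(w(v3, v1), v4)) linearizes to v2 ⋄ v3 ⋄ v1 ⋄ v4
w(v5, w(v2, w(w(v3, v1), v4))) linearizes to v5 ⋄ v2 ⋄ v3 ⋄ v1 ⋄ v4
sorting the factors by input index: v1 ⋄ v2 ⋄ v3 ⋄ v4 ⋄ v5


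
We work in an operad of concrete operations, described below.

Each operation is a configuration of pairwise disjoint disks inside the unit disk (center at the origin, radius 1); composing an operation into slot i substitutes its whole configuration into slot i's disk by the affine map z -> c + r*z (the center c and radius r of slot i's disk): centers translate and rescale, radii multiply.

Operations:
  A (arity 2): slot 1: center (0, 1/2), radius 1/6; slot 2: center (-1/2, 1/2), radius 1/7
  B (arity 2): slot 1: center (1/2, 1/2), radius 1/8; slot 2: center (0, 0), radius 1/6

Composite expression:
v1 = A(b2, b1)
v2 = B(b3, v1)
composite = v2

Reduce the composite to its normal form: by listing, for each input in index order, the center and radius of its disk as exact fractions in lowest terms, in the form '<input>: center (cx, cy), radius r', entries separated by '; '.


Only the slot chain above each b matters under B; compose those maps.
b3: after 1 affine step, its disk has center (1/2, 1/2), radius 1/8
b2: after 2 affine steps, its disk has center (0, 1/12), radius 1/36
b1: after 2 affine steps, its disk has center (-1/12, 1/12), radius 1/42

b1: center (-1/12, 1/12), radius 1/42; b2: center (0, 1/12), radius 1/36; b3: center (1/2, 1/2), radius 1/8


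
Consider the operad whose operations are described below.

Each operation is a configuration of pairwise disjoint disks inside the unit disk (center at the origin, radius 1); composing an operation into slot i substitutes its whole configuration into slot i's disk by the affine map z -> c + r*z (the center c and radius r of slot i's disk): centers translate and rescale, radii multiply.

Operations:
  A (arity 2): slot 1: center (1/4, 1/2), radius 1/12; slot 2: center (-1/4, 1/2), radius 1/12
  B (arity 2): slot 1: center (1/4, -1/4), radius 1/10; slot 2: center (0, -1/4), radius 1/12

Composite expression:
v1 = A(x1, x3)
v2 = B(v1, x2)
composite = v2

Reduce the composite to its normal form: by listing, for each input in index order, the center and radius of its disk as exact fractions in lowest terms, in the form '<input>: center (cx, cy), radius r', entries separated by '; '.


x1: center (11/40, -1/5), radius 1/120; x2: center (0, -1/4), radius 1/12; x3: center (9/40, -1/5), radius 1/120

Follow each x-input down from B: c' goes to c + r*c', radius to r*r'.
tracing x1 down its 2-map path: center (11/40, -1/5), radius 1/120
tracing x3 down its 2-map path: center (9/40, -1/5), radius 1/120
tracing x2 down its 1-map path: center (0, -1/4), radius 1/12


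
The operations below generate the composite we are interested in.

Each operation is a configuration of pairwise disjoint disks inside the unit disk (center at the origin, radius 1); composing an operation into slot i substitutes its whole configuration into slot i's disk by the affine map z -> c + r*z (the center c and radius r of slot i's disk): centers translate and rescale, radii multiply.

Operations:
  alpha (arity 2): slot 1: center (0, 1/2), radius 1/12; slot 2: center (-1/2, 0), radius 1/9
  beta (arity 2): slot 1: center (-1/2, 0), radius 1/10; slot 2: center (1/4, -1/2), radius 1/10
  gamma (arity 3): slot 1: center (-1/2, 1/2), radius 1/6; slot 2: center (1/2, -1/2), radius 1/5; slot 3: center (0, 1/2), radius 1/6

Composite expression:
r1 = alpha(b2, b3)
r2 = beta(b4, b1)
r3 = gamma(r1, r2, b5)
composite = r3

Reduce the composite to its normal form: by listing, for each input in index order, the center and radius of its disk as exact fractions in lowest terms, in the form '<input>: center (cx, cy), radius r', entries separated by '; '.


b1: center (11/20, -3/5), radius 1/50; b2: center (-1/2, 7/12), radius 1/72; b3: center (-7/12, 1/2), radius 1/54; b4: center (2/5, -1/2), radius 1/50; b5: center (0, 1/2), radius 1/6

Below gamma, radii multiply path by path; the b-disk centers shift.
for b2, the 2-step affine chain lands on center (-1/2, 7/12), radius 1/72
for b3, the 2-step affine chain lands on center (-7/12, 1/2), radius 1/54
for b4, the 2-step affine chain lands on center (2/5, -1/2), radius 1/50
for b1, the 2-step affine chain lands on center (11/20, -3/5), radius 1/50
for b5, the 1-step affine chain lands on center (0, 1/2), radius 1/6


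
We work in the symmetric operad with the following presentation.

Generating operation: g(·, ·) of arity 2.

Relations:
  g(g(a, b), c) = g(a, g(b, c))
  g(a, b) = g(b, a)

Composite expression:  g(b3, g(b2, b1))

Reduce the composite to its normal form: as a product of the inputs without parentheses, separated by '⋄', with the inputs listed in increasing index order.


b1 ⋄ b2 ⋄ b3

With g associative and commutative, the b-input set is all that matters.
g(b2, b1) spells out as b2 ⋄ b1
g(b3, g(b2, b1)) spells out as b3 ⋄ b2 ⋄ b1
reordering the factors by index: b1 ⋄ b2 ⋄ b3


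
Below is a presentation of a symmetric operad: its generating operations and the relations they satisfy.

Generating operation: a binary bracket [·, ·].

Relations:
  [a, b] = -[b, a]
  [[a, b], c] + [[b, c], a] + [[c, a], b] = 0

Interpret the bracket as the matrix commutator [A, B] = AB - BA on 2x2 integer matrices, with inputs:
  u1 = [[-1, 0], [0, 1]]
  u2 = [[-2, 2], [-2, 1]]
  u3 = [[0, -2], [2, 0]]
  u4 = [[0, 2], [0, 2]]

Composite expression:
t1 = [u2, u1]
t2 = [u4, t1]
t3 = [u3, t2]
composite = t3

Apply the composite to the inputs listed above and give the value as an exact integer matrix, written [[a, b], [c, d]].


[[0, 32], [32, 0]]

[u2, u1] = [[0, 4], [4, 0]]
[u4, [u2, u1]] = [[8, -8], [8, -8]]
[u3, [u4, [u2, u1]]] = [[0, 32], [32, 0]]


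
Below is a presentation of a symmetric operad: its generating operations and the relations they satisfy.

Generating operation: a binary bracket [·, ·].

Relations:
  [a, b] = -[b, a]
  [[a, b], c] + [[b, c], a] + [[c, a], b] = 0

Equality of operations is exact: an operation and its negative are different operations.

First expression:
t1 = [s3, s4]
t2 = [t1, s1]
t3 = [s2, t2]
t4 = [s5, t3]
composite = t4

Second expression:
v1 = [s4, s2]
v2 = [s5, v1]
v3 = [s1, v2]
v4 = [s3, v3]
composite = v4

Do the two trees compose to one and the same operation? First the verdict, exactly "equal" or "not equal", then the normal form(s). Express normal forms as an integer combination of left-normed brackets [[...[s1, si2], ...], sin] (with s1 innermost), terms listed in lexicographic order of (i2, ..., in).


not equal — first -[[[[s1, s3], s4], s2], s5] + [[[[s1, s4], s3], s2], s5], second -[[[[s1, s2], s4], s5], s3] + [[[[s1, s4], s2], s5], s3] + [[[[s1, s5], s2], s4], s3] - [[[[s1, s5], s4], s2], s3]


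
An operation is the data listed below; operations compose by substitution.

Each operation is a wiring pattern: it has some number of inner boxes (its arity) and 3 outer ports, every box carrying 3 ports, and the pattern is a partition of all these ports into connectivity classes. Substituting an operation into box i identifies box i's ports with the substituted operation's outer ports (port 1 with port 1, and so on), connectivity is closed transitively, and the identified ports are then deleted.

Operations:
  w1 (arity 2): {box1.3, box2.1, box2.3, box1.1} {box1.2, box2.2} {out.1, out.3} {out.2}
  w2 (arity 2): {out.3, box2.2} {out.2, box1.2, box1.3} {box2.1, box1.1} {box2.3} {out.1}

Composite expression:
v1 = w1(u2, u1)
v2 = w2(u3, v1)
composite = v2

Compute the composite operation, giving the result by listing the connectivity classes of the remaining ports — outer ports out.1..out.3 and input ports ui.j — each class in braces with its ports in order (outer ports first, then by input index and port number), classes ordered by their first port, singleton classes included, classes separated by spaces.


{out.1} {out.2, u3.2, u3.3} {out.3} {u1.1, u1.3, u2.1, u2.3} {u1.2, u2.2} {u3.1}

Substituting into w2 glues patterns; closure does the rest.
through w1, on inputs (u2, u1): {out.1, out.3} {out.2} {u1.1, u1.3, u2.1, u2.3} {u1.2, u2.2} (out.j = stage outer ports)
through w2, on inputs (u3, u2, u1): {out.1} {out.2, u3.2, u3.3} {out.3} {u1.1, u1.3, u2.1, u2.3} {u1.2, u2.2} {u3.1} (out.j = stage outer ports)


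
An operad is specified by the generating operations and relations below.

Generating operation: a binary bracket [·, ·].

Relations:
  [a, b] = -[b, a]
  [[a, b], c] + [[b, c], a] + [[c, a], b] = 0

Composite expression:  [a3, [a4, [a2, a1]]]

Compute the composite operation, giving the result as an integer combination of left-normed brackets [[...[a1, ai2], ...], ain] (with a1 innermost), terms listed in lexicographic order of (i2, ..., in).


Skip Jacobi rewriting: expand, keep a1-initial words, read off terms.
Composite bracket: [a3, [a4, [a2, a1]]]
The bracket unfolds into 8 signed words via [a, b] = ab - ba (2^3 = 8).
Words beginning with a1 determine it all:
  the word a1a2a4a3 carries sign -1 and contributes -[[[a1, a2], a4], a3]

-[[[a1, a2], a4], a3]


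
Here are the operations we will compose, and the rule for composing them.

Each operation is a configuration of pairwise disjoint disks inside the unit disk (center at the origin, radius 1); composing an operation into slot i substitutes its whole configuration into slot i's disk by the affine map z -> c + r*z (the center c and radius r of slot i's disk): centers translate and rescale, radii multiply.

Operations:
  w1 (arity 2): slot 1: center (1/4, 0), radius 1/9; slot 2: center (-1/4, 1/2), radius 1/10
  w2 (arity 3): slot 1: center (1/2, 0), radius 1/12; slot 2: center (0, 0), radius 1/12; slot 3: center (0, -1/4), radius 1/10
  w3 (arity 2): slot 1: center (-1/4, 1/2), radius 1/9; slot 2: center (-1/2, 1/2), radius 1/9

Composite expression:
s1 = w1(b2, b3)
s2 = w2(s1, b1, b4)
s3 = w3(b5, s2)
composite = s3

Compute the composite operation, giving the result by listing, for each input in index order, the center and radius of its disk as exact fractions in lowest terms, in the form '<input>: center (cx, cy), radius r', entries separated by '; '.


Each b-disk chains the slot maps above it in w3; radii multiply.
input b5: composing its 1 substitution step yields center (-1/4, 1/2), radius 1/9
input b2: composing its 3 substitution steps yields center (-191/432, 1/2), radius 1/972
input b3: composing its 3 substitution steps yields center (-193/432, 109/216), radius 1/1080
input b1: composing its 2 substitution steps yields center (-1/2, 1/2), radius 1/108
input b4: composing its 2 substitution steps yields center (-1/2, 17/36), radius 1/90

b1: center (-1/2, 1/2), radius 1/108; b2: center (-191/432, 1/2), radius 1/972; b3: center (-193/432, 109/216), radius 1/1080; b4: center (-1/2, 17/36), radius 1/90; b5: center (-1/4, 1/2), radius 1/9


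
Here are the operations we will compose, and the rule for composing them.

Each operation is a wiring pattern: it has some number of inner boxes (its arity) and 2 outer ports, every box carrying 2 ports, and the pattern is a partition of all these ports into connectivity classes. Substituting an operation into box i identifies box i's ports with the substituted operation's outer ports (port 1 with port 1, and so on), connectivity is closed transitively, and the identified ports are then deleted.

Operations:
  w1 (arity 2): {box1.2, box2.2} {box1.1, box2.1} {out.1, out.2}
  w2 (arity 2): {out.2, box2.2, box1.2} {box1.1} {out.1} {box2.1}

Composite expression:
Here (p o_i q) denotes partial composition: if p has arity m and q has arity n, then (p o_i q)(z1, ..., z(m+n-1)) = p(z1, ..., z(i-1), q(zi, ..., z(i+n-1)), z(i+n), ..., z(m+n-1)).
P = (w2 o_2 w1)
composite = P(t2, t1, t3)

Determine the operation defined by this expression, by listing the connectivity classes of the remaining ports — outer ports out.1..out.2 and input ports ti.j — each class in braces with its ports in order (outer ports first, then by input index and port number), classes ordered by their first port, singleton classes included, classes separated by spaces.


Two ports join when wires chain via w2-identified ports.
stage w1: inputs (t1, t3), connectivity {out.1, out.2} {t1.1, t3.1} {t1.2, t3.2}, out.j its boundary
stage w2: inputs (t2, t1, t3), connectivity {out.1} {out.2, t2.2} {t1.1, t3.1} {t1.2, t3.2} {t2.1}, out.j its boundary

{out.1} {out.2, t2.2} {t1.1, t3.1} {t1.2, t3.2} {t2.1}


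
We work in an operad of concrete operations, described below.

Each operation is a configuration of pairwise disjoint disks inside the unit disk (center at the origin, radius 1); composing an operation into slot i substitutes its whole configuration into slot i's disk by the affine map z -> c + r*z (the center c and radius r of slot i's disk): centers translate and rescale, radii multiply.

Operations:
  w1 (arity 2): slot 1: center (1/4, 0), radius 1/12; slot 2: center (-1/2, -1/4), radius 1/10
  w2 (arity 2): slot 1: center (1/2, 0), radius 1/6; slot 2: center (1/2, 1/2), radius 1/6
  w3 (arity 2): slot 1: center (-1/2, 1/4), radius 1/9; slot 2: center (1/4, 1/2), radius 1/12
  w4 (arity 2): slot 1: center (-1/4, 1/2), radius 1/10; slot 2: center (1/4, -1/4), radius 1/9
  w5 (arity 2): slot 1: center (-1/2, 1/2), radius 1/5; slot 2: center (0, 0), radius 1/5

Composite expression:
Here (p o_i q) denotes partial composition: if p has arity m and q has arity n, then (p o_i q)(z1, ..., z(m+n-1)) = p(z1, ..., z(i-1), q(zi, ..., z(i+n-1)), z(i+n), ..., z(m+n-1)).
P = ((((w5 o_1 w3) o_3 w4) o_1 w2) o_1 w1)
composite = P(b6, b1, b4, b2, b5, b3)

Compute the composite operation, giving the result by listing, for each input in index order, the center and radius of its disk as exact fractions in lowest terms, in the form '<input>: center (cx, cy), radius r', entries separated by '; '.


b1: center (-319/540, 593/1080), radius 1/2700; b2: center (-9/20, 3/5), radius 1/60; b3: center (1/20, -1/20), radius 1/45; b4: center (-53/90, 101/180), radius 1/270; b5: center (-1/20, 1/10), radius 1/50; b6: center (-127/216, 11/20), radius 1/3240

Nesting under w5 composes maps z -> c + r*z down each b-path.
for b6, the 4-step affine chain lands on center (-127/216, 11/20), radius 1/3240
for b1, the 4-step affine chain lands on center (-319/540, 593/1080), radius 1/2700
for b4, the 3-step affine chain lands on center (-53/90, 101/180), radius 1/270
for b2, the 2-step affine chain lands on center (-9/20, 3/5), radius 1/60
for b5, the 2-step affine chain lands on center (-1/20, 1/10), radius 1/50
for b3, the 2-step affine chain lands on center (1/20, -1/20), radius 1/45


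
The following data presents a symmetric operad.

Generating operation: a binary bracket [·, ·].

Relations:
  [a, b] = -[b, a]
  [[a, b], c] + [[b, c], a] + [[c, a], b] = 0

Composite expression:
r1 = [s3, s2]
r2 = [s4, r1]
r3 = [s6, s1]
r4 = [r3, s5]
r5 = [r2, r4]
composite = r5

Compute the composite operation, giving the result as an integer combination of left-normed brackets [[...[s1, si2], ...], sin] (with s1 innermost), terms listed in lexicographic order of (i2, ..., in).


[[[[[s1, s6], s5], s2], s3], s4] - [[[[[s1, s6], s5], s3], s2], s4] - [[[[[s1, s6], s5], s4], s2], s3] + [[[[[s1, s6], s5], s4], s3], s2]


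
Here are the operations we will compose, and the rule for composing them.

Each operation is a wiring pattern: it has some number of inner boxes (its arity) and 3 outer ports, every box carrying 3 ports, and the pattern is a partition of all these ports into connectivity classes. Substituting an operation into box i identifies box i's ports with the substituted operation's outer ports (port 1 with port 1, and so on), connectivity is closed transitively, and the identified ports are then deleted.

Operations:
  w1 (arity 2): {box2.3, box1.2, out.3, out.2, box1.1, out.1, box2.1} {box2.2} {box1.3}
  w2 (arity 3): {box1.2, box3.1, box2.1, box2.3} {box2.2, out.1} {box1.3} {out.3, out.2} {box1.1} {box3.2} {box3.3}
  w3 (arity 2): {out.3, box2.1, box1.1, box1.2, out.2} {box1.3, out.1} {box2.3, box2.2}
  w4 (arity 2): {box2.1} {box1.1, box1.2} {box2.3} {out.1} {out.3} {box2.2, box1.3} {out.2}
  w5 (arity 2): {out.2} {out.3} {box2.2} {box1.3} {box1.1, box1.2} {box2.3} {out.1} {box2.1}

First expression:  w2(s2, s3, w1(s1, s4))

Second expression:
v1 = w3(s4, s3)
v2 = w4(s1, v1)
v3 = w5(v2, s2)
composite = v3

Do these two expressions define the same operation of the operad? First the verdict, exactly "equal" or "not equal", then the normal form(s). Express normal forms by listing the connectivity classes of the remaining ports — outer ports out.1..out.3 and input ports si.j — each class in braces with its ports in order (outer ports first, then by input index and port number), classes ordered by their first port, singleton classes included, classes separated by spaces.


The first composite normalizes to {out.1, s3.2} {out.2, out.3} {s1.1, s1.2, s2.2, s3.1, s3.3, s4.1, s4.3} {s1.3} {s2.1} {s2.3} {s4.2}
The second composite normalizes to {out.1} {out.2} {out.3} {s1.1, s1.2} {s1.3, s3.1, s4.1, s4.2} {s2.1} {s2.2} {s2.3} {s3.2, s3.3} {s4.3}
No match — not equal.

not equal; first: {out.1, s3.2} {out.2, out.3} {s1.1, s1.2, s2.2, s3.1, s3.3, s4.1, s4.3} {s1.3} {s2.1} {s2.3} {s4.2}; second: {out.1} {out.2} {out.3} {s1.1, s1.2} {s1.3, s3.1, s4.1, s4.2} {s2.1} {s2.2} {s2.3} {s3.2, s3.3} {s4.3}


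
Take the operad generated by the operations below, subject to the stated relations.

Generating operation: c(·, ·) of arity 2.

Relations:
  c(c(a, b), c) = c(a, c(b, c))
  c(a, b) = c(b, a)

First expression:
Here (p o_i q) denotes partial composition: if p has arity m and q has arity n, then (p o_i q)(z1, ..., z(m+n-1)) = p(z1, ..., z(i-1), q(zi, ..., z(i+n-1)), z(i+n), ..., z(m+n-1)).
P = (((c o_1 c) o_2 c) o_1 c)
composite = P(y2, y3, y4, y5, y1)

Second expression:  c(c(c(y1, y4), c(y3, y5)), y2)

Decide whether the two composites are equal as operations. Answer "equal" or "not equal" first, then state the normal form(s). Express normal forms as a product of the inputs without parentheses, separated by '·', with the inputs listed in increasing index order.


equal — both sides give y1 · y2 · y3 · y4 · y5

The first composite normalizes to y1 · y2 · y3 · y4 · y5
The second composite normalizes to y1 · y2 · y3 · y4 · y5
The normal forms match — equal.


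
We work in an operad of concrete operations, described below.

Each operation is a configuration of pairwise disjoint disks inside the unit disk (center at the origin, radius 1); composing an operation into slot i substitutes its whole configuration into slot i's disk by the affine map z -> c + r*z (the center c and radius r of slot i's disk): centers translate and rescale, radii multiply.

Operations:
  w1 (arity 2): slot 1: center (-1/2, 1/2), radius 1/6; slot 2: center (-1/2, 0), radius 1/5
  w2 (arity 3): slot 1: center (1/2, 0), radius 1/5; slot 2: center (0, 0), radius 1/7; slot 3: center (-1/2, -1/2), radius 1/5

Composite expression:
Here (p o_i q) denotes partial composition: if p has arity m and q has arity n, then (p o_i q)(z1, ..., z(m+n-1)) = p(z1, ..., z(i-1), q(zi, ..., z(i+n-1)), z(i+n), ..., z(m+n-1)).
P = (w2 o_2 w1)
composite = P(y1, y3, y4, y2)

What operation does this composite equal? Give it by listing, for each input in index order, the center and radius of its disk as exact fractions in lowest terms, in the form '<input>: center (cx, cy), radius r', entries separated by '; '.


y1: center (1/2, 0), radius 1/5; y2: center (-1/2, -1/2), radius 1/5; y3: center (-1/14, 1/14), radius 1/42; y4: center (-1/14, 0), radius 1/35


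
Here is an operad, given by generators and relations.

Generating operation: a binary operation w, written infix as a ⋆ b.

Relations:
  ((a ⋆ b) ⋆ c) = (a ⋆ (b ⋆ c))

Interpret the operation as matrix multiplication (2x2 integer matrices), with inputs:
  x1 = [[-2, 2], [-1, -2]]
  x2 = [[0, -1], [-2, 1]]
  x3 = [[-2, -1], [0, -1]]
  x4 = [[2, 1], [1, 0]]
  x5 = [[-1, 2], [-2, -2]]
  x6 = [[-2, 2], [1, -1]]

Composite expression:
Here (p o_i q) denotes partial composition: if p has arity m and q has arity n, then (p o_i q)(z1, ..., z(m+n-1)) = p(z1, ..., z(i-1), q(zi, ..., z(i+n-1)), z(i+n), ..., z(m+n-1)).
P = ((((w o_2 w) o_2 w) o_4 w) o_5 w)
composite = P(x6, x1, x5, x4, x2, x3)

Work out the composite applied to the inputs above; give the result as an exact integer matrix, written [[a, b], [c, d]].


[[56, 62], [-28, -31]]

(x1 ⋆ x5) = [[-2, -8], [5, 2]]
(x2 ⋆ x3) = [[0, 1], [4, 1]]
(x4 ⋆ (x2 ⋆ x3)) = [[4, 3], [0, 1]]
((x1 ⋆ x5) ⋆ (x4 ⋆ (x2 ⋆ x3))) = [[-8, -14], [20, 17]]
(x6 ⋆ ((x1 ⋆ x5) ⋆ (x4 ⋆ (x2 ⋆ x3)))) = [[56, 62], [-28, -31]]


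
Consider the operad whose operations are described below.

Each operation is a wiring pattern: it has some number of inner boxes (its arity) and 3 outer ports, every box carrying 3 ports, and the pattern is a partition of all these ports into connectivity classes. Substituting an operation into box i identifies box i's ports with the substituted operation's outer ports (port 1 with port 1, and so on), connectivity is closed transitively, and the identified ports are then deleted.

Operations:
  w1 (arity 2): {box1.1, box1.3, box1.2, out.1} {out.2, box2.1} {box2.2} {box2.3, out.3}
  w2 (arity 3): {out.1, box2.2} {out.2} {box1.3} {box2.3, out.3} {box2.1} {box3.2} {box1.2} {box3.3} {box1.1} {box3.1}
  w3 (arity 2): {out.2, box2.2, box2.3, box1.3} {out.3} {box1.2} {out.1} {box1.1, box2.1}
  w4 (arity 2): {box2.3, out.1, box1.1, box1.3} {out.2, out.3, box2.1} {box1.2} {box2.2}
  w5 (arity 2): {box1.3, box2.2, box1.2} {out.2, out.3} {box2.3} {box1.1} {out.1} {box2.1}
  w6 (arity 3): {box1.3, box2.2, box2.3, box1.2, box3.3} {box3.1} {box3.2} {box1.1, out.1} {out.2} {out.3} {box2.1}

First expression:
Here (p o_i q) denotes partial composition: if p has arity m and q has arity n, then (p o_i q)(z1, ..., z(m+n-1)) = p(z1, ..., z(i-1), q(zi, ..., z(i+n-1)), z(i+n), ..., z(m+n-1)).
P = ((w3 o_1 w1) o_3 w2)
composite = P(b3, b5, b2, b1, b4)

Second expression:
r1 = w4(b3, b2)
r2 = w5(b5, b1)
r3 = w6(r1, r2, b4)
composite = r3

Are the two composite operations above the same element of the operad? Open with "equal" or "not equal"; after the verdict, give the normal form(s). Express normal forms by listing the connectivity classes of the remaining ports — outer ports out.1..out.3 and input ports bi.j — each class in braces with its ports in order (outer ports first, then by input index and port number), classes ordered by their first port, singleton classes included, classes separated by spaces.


not equal: they reduce to {out.1} {out.2, b1.3, b5.3} {out.3} {b1.1} {b1.2, b3.1, b3.2, b3.3} {b2.1} {b2.2} {b2.3} {b4.1} {b4.2} {b4.3} {b5.1} {b5.2} and {out.1, b2.3, b3.1, b3.3} {out.2} {out.3} {b1.1} {b1.2, b5.2, b5.3} {b1.3} {b2.1, b4.3} {b2.2} {b3.2} {b4.1} {b4.2} {b5.1}

The first expression reduces to {out.1} {out.2, b1.3, b5.3} {out.3} {b1.1} {b1.2, b3.1, b3.2, b3.3} {b2.1} {b2.2} {b2.3} {b4.1} {b4.2} {b4.3} {b5.1} {b5.2}
The second expression reduces to {out.1, b2.3, b3.1, b3.3} {out.2} {out.3} {b1.1} {b1.2, b5.2, b5.3} {b1.3} {b2.1, b4.3} {b2.2} {b3.2} {b4.1} {b4.2} {b5.1}
The normal forms differ: not equal.
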